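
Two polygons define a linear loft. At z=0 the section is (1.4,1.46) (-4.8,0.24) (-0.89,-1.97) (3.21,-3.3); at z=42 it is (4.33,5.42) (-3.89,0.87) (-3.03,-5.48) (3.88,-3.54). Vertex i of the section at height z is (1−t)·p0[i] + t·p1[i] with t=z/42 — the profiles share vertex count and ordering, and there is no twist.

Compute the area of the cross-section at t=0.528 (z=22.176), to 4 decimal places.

Area at t=0.528: 38.9986

Cross-section at t=0.528: each vertex is (1-t)·p0[i] + t·p1[i].
  v1: (1-0.528)·(1.4,1.46) + 0.528·(4.33,5.42) = (2.9470,3.5509)
  v2: (1-0.528)·(-4.8,0.24) + 0.528·(-3.89,0.87) = (-4.3195,0.5726)
  v3: (1-0.528)·(-0.89,-1.97) + 0.528·(-3.03,-5.48) = (-2.0199,-3.8233)
  v4: (1-0.528)·(3.21,-3.3) + 0.528·(3.88,-3.54) = (3.5638,-3.4267)
Shoelace sum Σ(x_i·y_{i+1} − x_{i+1}·y_i):
  i=1: 2.9470·0.5726 − -4.3195·3.5509 = +17.0257 (running +17.0257)
  i=2: -4.3195·-3.8233 − -2.0199·0.5726 = +17.6714 (running +34.6971)
  i=3: -2.0199·-3.4267 − 3.5638·-3.8233 = +20.5470 (running +55.2441)
  i=4: 3.5638·3.5509 − 2.9470·-3.4267 = +22.7532 (running +77.9972)
Area = |Σ|/2 = |77.9972|/2 = 38.9986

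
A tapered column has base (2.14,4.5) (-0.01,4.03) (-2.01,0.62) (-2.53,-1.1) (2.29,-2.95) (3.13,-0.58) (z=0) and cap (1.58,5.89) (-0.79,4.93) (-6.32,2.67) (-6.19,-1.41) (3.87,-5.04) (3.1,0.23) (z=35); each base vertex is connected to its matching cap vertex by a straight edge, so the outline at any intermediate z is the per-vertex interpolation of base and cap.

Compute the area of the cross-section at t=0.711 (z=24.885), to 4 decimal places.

Cross-section at t=0.711: each vertex is (1-t)·p0[i] + t·p1[i].
  v1: (1-0.711)·(2.14,4.5) + 0.711·(1.58,5.89) = (1.7418,5.4883)
  v2: (1-0.711)·(-0.01,4.03) + 0.711·(-0.79,4.93) = (-0.5646,4.6699)
  v3: (1-0.711)·(-2.01,0.62) + 0.711·(-6.32,2.67) = (-5.0744,2.0776)
  v4: (1-0.711)·(-2.53,-1.1) + 0.711·(-6.19,-1.41) = (-5.1323,-1.3204)
  v5: (1-0.711)·(2.29,-2.95) + 0.711·(3.87,-5.04) = (3.4134,-4.4360)
  v6: (1-0.711)·(3.13,-0.58) + 0.711·(3.1,0.23) = (3.1087,-0.0041)
Shoelace sum Σ(x_i·y_{i+1} − x_{i+1}·y_i):
  i=1: 1.7418·4.6699 − -0.5646·5.4883 = +11.2328 (running +11.2328)
  i=2: -0.5646·2.0776 − -5.0744·4.6699 = +22.5240 (running +33.7568)
  i=3: -5.0744·-1.3204 − -5.1323·2.0776 = +17.3628 (running +51.1197)
  i=4: -5.1323·-4.4360 − 3.4134·-1.3204 = +27.2737 (running +78.3934)
  i=5: 3.4134·-0.0041 − 3.1087·-4.4360 = +13.7761 (running +92.1695)
  i=6: 3.1087·5.4883 − 1.7418·-0.0041 = +17.0684 (running +109.2379)
Area = |Σ|/2 = |109.2379|/2 = 54.6189

Area at t=0.711: 54.6189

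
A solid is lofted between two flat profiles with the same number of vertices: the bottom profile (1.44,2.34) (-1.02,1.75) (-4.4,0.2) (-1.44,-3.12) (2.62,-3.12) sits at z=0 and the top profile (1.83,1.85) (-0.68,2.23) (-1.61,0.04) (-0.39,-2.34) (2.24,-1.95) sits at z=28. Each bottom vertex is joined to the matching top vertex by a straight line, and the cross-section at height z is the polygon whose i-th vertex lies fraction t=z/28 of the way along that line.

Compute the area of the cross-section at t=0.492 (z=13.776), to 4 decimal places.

Cross-section at t=0.492: each vertex is (1-t)·p0[i] + t·p1[i].
  v1: (1-0.492)·(1.44,2.34) + 0.492·(1.83,1.85) = (1.6319,2.0989)
  v2: (1-0.492)·(-1.02,1.75) + 0.492·(-0.68,2.23) = (-0.8527,1.9862)
  v3: (1-0.492)·(-4.4,0.2) + 0.492·(-1.61,0.04) = (-3.0273,0.1213)
  v4: (1-0.492)·(-1.44,-3.12) + 0.492·(-0.39,-2.34) = (-0.9234,-2.7362)
  v5: (1-0.492)·(2.62,-3.12) + 0.492·(2.24,-1.95) = (2.4330,-2.5444)
Shoelace sum Σ(x_i·y_{i+1} − x_{i+1}·y_i):
  i=1: 1.6319·1.9862 − -0.8527·2.0989 = +5.0310 (running +5.0310)
  i=2: -0.8527·0.1213 − -3.0273·1.9862 = +5.9093 (running +10.9403)
  i=3: -3.0273·-2.7362 − -0.9234·0.1213 = +8.3955 (running +19.3358)
  i=4: -0.9234·-2.5444 − 2.4330·-2.7362 = +9.0068 (running +28.3426)
  i=5: 2.4330·2.0989 − 1.6319·-2.5444 = +9.2588 (running +37.6014)
Area = |Σ|/2 = |37.6014|/2 = 18.8007

Area at t=0.492: 18.8007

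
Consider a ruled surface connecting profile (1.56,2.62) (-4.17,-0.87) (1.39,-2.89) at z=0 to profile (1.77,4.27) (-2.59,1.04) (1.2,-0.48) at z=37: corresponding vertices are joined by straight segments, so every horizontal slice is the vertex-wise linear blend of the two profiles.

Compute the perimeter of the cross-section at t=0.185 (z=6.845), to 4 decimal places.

Cross-section at t=0.185: each vertex is (1-t)·p0[i] + t·p1[i].
  v1: (1-0.185)·(1.56,2.62) + 0.185·(1.77,4.27) = (1.5988,2.9253)
  v2: (1-0.185)·(-4.17,-0.87) + 0.185·(-2.59,1.04) = (-3.8777,-0.5166)
  v3: (1-0.185)·(1.39,-2.89) + 0.185·(1.2,-0.48) = (1.3548,-2.4442)
Perimeter = Σ |v_{i+1} − v_i|:
  edge 1→2: √(-5.4765² + -3.4419²) = 6.4683 (running 6.4683)
  edge 2→3: √(5.2325² + -1.9275²) = 5.5763 (running 12.0446)
  edge 3→1: √(0.2440² + 5.3694²) = 5.3749 (running 17.4195)
Perimeter = 17.4195

Perimeter at t=0.185: 17.4195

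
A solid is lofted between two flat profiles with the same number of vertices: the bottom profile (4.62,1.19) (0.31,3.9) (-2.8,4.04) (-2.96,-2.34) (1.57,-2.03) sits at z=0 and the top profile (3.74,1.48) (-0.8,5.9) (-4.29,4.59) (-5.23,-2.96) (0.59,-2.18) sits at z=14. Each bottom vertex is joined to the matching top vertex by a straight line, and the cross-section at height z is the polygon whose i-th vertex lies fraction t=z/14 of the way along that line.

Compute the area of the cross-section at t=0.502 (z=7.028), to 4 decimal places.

Area at t=0.502: 42.9891

Cross-section at t=0.502: each vertex is (1-t)·p0[i] + t·p1[i].
  v1: (1-0.502)·(4.62,1.19) + 0.502·(3.74,1.48) = (4.1782,1.3356)
  v2: (1-0.502)·(0.31,3.9) + 0.502·(-0.8,5.9) = (-0.2472,4.9040)
  v3: (1-0.502)·(-2.8,4.04) + 0.502·(-4.29,4.59) = (-3.5480,4.3161)
  v4: (1-0.502)·(-2.96,-2.34) + 0.502·(-5.23,-2.96) = (-4.0995,-2.6512)
  v5: (1-0.502)·(1.57,-2.03) + 0.502·(0.59,-2.18) = (1.0780,-2.1053)
Shoelace sum Σ(x_i·y_{i+1} − x_{i+1}·y_i):
  i=1: 4.1782·4.9040 − -0.2472·1.3356 = +20.8203 (running +20.8203)
  i=2: -0.2472·4.3161 − -3.5480·4.9040 = +16.3323 (running +37.1525)
  i=3: -3.5480·-2.6512 − -4.0995·4.3161 = +27.1006 (running +64.2531)
  i=4: -4.0995·-2.1053 − 1.0780·-2.6512 = +11.4889 (running +75.7420)
  i=5: 1.0780·1.3356 − 4.1782·-2.1053 = +10.2363 (running +85.9783)
Area = |Σ|/2 = |85.9783|/2 = 42.9891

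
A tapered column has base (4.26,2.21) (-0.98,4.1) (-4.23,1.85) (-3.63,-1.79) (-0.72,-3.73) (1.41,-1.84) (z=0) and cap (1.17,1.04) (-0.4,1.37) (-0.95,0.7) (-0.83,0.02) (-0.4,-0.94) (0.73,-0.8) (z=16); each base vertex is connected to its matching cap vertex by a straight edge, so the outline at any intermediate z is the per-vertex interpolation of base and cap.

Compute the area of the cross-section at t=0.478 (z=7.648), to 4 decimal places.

Area at t=0.478: 17.3822

Cross-section at t=0.478: each vertex is (1-t)·p0[i] + t·p1[i].
  v1: (1-0.478)·(4.26,2.21) + 0.478·(1.17,1.04) = (2.7830,1.6507)
  v2: (1-0.478)·(-0.98,4.1) + 0.478·(-0.4,1.37) = (-0.7028,2.7951)
  v3: (1-0.478)·(-4.23,1.85) + 0.478·(-0.95,0.7) = (-2.6622,1.3003)
  v4: (1-0.478)·(-3.63,-1.79) + 0.478·(-0.83,0.02) = (-2.2916,-0.9248)
  v5: (1-0.478)·(-0.72,-3.73) + 0.478·(-0.4,-0.94) = (-0.5670,-2.3964)
  v6: (1-0.478)·(1.41,-1.84) + 0.478·(0.73,-0.8) = (1.0850,-1.3429)
Shoelace sum Σ(x_i·y_{i+1} − x_{i+1}·y_i):
  i=1: 2.7830·2.7951 − -0.7028·1.6507 = +8.9387 (running +8.9387)
  i=2: -0.7028·1.3003 − -2.6622·2.7951 = +6.5271 (running +15.4658)
  i=3: -2.6622·-0.9248 − -2.2916·1.3003 = +5.4418 (running +20.9076)
  i=4: -2.2916·-2.3964 − -0.5670·-0.9248 = +4.9671 (running +25.8747)
  i=5: -0.5670·-1.3429 − 1.0850·-2.3964 = +3.3614 (running +29.2361)
  i=6: 1.0850·1.6507 − 2.7830·-1.3429 = +5.5282 (running +34.7643)
Area = |Σ|/2 = |34.7643|/2 = 17.3822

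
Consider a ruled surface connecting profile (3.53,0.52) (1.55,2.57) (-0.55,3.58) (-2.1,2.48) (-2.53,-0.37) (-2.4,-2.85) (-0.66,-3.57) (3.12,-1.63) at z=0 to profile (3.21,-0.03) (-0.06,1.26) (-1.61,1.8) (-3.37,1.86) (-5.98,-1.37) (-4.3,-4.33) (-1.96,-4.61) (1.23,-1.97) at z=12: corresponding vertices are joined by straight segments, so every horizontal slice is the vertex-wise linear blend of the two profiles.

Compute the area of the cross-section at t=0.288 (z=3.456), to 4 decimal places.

Cross-section at t=0.288: each vertex is (1-t)·p0[i] + t·p1[i].
  v1: (1-0.288)·(3.53,0.52) + 0.288·(3.21,-0.03) = (3.4378,0.3616)
  v2: (1-0.288)·(1.55,2.57) + 0.288·(-0.06,1.26) = (1.0863,2.1927)
  v3: (1-0.288)·(-0.55,3.58) + 0.288·(-1.61,1.8) = (-0.8553,3.0674)
  v4: (1-0.288)·(-2.1,2.48) + 0.288·(-3.37,1.86) = (-2.4658,2.3014)
  v5: (1-0.288)·(-2.53,-0.37) + 0.288·(-5.98,-1.37) = (-3.5236,-0.6580)
  v6: (1-0.288)·(-2.4,-2.85) + 0.288·(-4.3,-4.33) = (-2.9472,-3.2762)
  v7: (1-0.288)·(-0.66,-3.57) + 0.288·(-1.96,-4.61) = (-1.0344,-3.8695)
  v8: (1-0.288)·(3.12,-1.63) + 0.288·(1.23,-1.97) = (2.5757,-1.7279)
Shoelace sum Σ(x_i·y_{i+1} − x_{i+1}·y_i):
  i=1: 3.4378·2.1927 − 1.0863·0.3616 = +7.1454 (running +7.1454)
  i=2: 1.0863·3.0674 − -0.8553·2.1927 = +5.2075 (running +12.3529)
  i=3: -0.8553·2.3014 − -2.4658·3.0674 = +5.5950 (running +17.9479)
  i=4: -2.4658·-0.6580 − -3.5236·2.3014 = +9.7318 (running +27.6798)
  i=5: -3.5236·-3.2762 − -2.9472·-0.6580 = +9.6049 (running +37.2847)
  i=6: -2.9472·-3.8695 − -1.0344·-3.2762 = +8.0153 (running +45.3000)
  i=7: -1.0344·-1.7279 − 2.5757·-3.8695 = +11.7540 (running +57.0540)
  i=8: 2.5757·0.3616 − 3.4378·-1.7279 = +6.8717 (running +63.9256)
Area = |Σ|/2 = |63.9256|/2 = 31.9628

Area at t=0.288: 31.9628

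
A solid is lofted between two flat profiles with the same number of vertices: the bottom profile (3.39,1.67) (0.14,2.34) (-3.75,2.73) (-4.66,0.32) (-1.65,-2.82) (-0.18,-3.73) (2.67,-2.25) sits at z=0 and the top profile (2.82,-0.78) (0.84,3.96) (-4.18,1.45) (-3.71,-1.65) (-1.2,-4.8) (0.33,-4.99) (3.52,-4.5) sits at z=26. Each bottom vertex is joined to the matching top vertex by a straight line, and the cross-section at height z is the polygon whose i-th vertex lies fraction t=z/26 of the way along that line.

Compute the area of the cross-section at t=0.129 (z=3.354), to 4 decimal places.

Area at t=0.129: 36.5115

Cross-section at t=0.129: each vertex is (1-t)·p0[i] + t·p1[i].
  v1: (1-0.129)·(3.39,1.67) + 0.129·(2.82,-0.78) = (3.3165,1.3539)
  v2: (1-0.129)·(0.14,2.34) + 0.129·(0.84,3.96) = (0.2303,2.5490)
  v3: (1-0.129)·(-3.75,2.73) + 0.129·(-4.18,1.45) = (-3.8055,2.5649)
  v4: (1-0.129)·(-4.66,0.32) + 0.129·(-3.71,-1.65) = (-4.5374,0.0659)
  v5: (1-0.129)·(-1.65,-2.82) + 0.129·(-1.2,-4.8) = (-1.5919,-3.0754)
  v6: (1-0.129)·(-0.18,-3.73) + 0.129·(0.33,-4.99) = (-0.1142,-3.8925)
  v7: (1-0.129)·(2.67,-2.25) + 0.129·(3.52,-4.5) = (2.7797,-2.5403)
Shoelace sum Σ(x_i·y_{i+1} − x_{i+1}·y_i):
  i=1: 3.3165·2.5490 − 0.2303·1.3539 = +8.1418 (running +8.1418)
  i=2: 0.2303·2.5649 − -3.8055·2.5490 = +10.2908 (running +18.4326)
  i=3: -3.8055·0.0659 − -4.5374·2.5649 = +11.3873 (running +29.8199)
  i=4: -4.5374·-3.0754 − -1.5919·0.0659 = +14.0594 (running +43.8793)
  i=5: -1.5919·-3.8925 − -0.1142·-3.0754 = +5.8455 (running +49.7248)
  i=6: -0.1142·-2.5403 − 2.7797·-3.8925 = +11.1100 (running +60.8348)
  i=7: 2.7797·1.3539 − 3.3165·-2.5403 = +12.1882 (running +73.0230)
Area = |Σ|/2 = |73.0230|/2 = 36.5115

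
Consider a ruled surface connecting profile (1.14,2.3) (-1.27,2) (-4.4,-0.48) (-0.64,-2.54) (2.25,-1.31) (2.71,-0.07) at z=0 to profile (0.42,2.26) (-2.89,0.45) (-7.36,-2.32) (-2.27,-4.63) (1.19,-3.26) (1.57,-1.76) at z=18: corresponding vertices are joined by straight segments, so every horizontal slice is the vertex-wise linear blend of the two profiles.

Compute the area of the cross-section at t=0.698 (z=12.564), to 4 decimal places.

Area at t=0.698: 29.0458

Cross-section at t=0.698: each vertex is (1-t)·p0[i] + t·p1[i].
  v1: (1-0.698)·(1.14,2.3) + 0.698·(0.42,2.26) = (0.6374,2.2721)
  v2: (1-0.698)·(-1.27,2) + 0.698·(-2.89,0.45) = (-2.4008,0.9181)
  v3: (1-0.698)·(-4.4,-0.48) + 0.698·(-7.36,-2.32) = (-6.4661,-1.7643)
  v4: (1-0.698)·(-0.64,-2.54) + 0.698·(-2.27,-4.63) = (-1.7777,-3.9988)
  v5: (1-0.698)·(2.25,-1.31) + 0.698·(1.19,-3.26) = (1.5101,-2.6711)
  v6: (1-0.698)·(2.71,-0.07) + 0.698·(1.57,-1.76) = (1.9143,-1.2496)
Shoelace sum Σ(x_i·y_{i+1} − x_{i+1}·y_i):
  i=1: 0.6374·0.9181 − -2.4008·2.2721 = +6.0400 (running +6.0400)
  i=2: -2.4008·-1.7643 − -6.4661·0.9181 = +10.1722 (running +16.2122)
  i=3: -6.4661·-3.9988 − -1.7777·-1.7643 = +22.7202 (running +38.9324)
  i=4: -1.7777·-2.6711 − 1.5101·-3.9988 = +10.7872 (running +49.7196)
  i=5: 1.5101·-1.2496 − 1.9143·-2.6711 = +3.2262 (running +52.9457)
  i=6: 1.9143·2.2721 − 0.6374·-1.2496 = +5.1460 (running +58.0917)
Area = |Σ|/2 = |58.0917|/2 = 29.0458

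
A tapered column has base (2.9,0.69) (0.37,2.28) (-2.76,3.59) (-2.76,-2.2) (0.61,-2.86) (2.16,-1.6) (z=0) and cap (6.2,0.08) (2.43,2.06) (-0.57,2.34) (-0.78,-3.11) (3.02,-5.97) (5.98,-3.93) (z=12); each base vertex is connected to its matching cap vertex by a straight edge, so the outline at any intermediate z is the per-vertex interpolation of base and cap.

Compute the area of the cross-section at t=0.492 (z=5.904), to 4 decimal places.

Area at t=0.492: 33.1087

Cross-section at t=0.492: each vertex is (1-t)·p0[i] + t·p1[i].
  v1: (1-0.492)·(2.9,0.69) + 0.492·(6.2,0.08) = (4.5236,0.3899)
  v2: (1-0.492)·(0.37,2.28) + 0.492·(2.43,2.06) = (1.3835,2.1718)
  v3: (1-0.492)·(-2.76,3.59) + 0.492·(-0.57,2.34) = (-1.6825,2.9750)
  v4: (1-0.492)·(-2.76,-2.2) + 0.492·(-0.78,-3.11) = (-1.7858,-2.6477)
  v5: (1-0.492)·(0.61,-2.86) + 0.492·(3.02,-5.97) = (1.7957,-4.3901)
  v6: (1-0.492)·(2.16,-1.6) + 0.492·(5.98,-3.93) = (4.0394,-2.7464)
Shoelace sum Σ(x_i·y_{i+1} − x_{i+1}·y_i):
  i=1: 4.5236·2.1718 − 1.3835·0.3899 = +9.2848 (running +9.2848)
  i=2: 1.3835·2.9750 − -1.6825·2.1718 = +7.7700 (running +17.0548)
  i=3: -1.6825·-2.6477 − -1.7858·2.9750 = +9.7677 (running +26.8225)
  i=4: -1.7858·-4.3901 − 1.7957·-2.6477 = +12.5946 (running +39.4171)
  i=5: 1.7957·-2.7464 − 4.0394·-4.3901 = +12.8019 (running +52.2190)
  i=6: 4.0394·0.3899 − 4.5236·-2.7464 = +13.9983 (running +66.2174)
Area = |Σ|/2 = |66.2174|/2 = 33.1087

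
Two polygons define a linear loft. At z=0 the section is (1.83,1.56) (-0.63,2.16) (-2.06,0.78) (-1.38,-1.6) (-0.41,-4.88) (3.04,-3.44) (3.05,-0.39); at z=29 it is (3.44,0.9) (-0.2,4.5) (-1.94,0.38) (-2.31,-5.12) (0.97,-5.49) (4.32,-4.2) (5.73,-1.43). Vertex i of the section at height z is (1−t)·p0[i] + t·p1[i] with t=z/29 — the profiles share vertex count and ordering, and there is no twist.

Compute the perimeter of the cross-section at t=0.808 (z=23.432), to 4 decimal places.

Perimeter at t=0.808: 26.1523

Cross-section at t=0.808: each vertex is (1-t)·p0[i] + t·p1[i].
  v1: (1-0.808)·(1.83,1.56) + 0.808·(3.44,0.9) = (3.1309,1.0267)
  v2: (1-0.808)·(-0.63,2.16) + 0.808·(-0.2,4.5) = (-0.2826,4.0507)
  v3: (1-0.808)·(-2.06,0.78) + 0.808·(-1.94,0.38) = (-1.9630,0.4568)
  v4: (1-0.808)·(-1.38,-1.6) + 0.808·(-2.31,-5.12) = (-2.1314,-4.4442)
  v5: (1-0.808)·(-0.41,-4.88) + 0.808·(0.97,-5.49) = (0.7050,-5.3729)
  v6: (1-0.808)·(3.04,-3.44) + 0.808·(4.32,-4.2) = (4.0742,-4.0541)
  v7: (1-0.808)·(3.05,-0.39) + 0.808·(5.73,-1.43) = (5.2154,-1.2303)
Perimeter = Σ |v_{i+1} − v_i|:
  edge 1→2: √(-3.4134² + 3.0240²) = 4.5603 (running 4.5603)
  edge 2→3: √(-1.6805² + -3.5939²) = 3.9674 (running 8.5277)
  edge 3→4: √(-0.1684² + -4.9010²) = 4.9039 (running 13.4315)
  edge 4→5: √(2.8365² + -0.9287²) = 2.9847 (running 16.4162)
  edge 5→6: √(3.3692² + 1.3188²) = 3.6181 (running 20.0343)
  edge 6→7: √(1.1412² + 2.8238²) = 3.0456 (running 23.0799)
  edge 7→1: √(-2.0846² + 2.2570²) = 3.0724 (running 26.1523)
Perimeter = 26.1523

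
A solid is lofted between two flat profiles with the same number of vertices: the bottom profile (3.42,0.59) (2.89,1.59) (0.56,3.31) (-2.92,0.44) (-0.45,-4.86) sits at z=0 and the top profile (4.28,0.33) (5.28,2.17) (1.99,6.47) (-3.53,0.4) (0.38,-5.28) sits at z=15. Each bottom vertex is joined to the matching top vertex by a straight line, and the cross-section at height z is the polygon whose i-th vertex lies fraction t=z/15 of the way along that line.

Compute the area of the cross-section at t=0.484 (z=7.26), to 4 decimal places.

Area at t=0.484: 37.1640

Cross-section at t=0.484: each vertex is (1-t)·p0[i] + t·p1[i].
  v1: (1-0.484)·(3.42,0.59) + 0.484·(4.28,0.33) = (3.8362,0.4642)
  v2: (1-0.484)·(2.89,1.59) + 0.484·(5.28,2.17) = (4.0468,1.8707)
  v3: (1-0.484)·(0.56,3.31) + 0.484·(1.99,6.47) = (1.2521,4.8394)
  v4: (1-0.484)·(-2.92,0.44) + 0.484·(-3.53,0.4) = (-3.2152,0.4206)
  v5: (1-0.484)·(-0.45,-4.86) + 0.484·(0.38,-5.28) = (-0.0483,-5.0633)
Shoelace sum Σ(x_i·y_{i+1} − x_{i+1}·y_i):
  i=1: 3.8362·1.8707 − 4.0468·0.4642 = +5.2982 (running +5.2982)
  i=2: 4.0468·4.8394 − 1.2521·1.8707 = +17.2417 (running +22.5399)
  i=3: 1.2521·0.4206 − -3.2152·4.8394 = +16.0867 (running +38.6265)
  i=4: -3.2152·-5.0633 − -0.0483·0.4206 = +16.3000 (running +54.9265)
  i=5: -0.0483·0.4642 − 3.8362·-5.0633 = +19.4015 (running +74.3280)
Area = |Σ|/2 = |74.3280|/2 = 37.1640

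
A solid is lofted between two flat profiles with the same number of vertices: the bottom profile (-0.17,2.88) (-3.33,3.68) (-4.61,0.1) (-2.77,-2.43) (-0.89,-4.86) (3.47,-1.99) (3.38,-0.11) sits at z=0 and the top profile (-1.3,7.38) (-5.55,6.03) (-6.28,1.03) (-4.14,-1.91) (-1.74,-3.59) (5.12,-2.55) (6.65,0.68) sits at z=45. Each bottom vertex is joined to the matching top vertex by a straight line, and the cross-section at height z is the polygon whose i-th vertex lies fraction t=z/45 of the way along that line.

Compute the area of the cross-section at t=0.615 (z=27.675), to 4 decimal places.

Cross-section at t=0.615: each vertex is (1-t)·p0[i] + t·p1[i].
  v1: (1-0.615)·(-0.17,2.88) + 0.615·(-1.3,7.38) = (-0.8649,5.6475)
  v2: (1-0.615)·(-3.33,3.68) + 0.615·(-5.55,6.03) = (-4.6953,5.1253)
  v3: (1-0.615)·(-4.61,0.1) + 0.615·(-6.28,1.03) = (-5.6371,0.6719)
  v4: (1-0.615)·(-2.77,-2.43) + 0.615·(-4.14,-1.91) = (-3.6125,-2.1102)
  v5: (1-0.615)·(-0.89,-4.86) + 0.615·(-1.74,-3.59) = (-1.4127,-4.0790)
  v6: (1-0.615)·(3.47,-1.99) + 0.615·(5.12,-2.55) = (4.4848,-2.3344)
  v7: (1-0.615)·(3.38,-0.11) + 0.615·(6.65,0.68) = (5.3910,0.3759)
Shoelace sum Σ(x_i·y_{i+1} − x_{i+1}·y_i):
  i=1: -0.8649·5.1253 − -4.6953·5.6475 = +22.0836 (running +22.0836)
  i=2: -4.6953·0.6719 − -5.6371·5.1253 = +25.7363 (running +47.8199)
  i=3: -5.6371·-2.1102 − -3.6125·0.6719 = +14.3228 (running +62.1427)
  i=4: -3.6125·-4.0790 − -1.4127·-2.1102 = +11.7542 (running +73.8969)
  i=5: -1.4127·-2.3344 − 4.4848·-4.0790 = +21.5910 (running +95.4879)
  i=6: 4.4848·0.3759 − 5.3910·-2.3344 = +14.2705 (running +109.7583)
  i=7: 5.3910·5.6475 − -0.8649·0.3759 = +30.7710 (running +140.5294)
Area = |Σ|/2 = |140.5294|/2 = 70.2647

Area at t=0.615: 70.2647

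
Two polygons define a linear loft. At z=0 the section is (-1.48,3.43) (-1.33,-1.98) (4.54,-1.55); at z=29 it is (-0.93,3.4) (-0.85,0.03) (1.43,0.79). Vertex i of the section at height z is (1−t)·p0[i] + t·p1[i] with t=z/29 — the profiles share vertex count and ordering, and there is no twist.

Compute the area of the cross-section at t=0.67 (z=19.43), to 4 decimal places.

Cross-section at t=0.67: each vertex is (1-t)·p0[i] + t·p1[i].
  v1: (1-0.67)·(-1.48,3.43) + 0.67·(-0.93,3.4) = (-1.1115,3.4099)
  v2: (1-0.67)·(-1.33,-1.98) + 0.67·(-0.85,0.03) = (-1.0084,-0.6333)
  v3: (1-0.67)·(4.54,-1.55) + 0.67·(1.43,0.79) = (2.4563,0.0178)
Shoelace sum Σ(x_i·y_{i+1} − x_{i+1}·y_i):
  i=1: -1.1115·-0.6333 − -1.0084·3.4099 = +4.1425 (running +4.1425)
  i=2: -1.0084·0.0178 − 2.4563·-0.6333 = +1.5376 (running +5.6801)
  i=3: 2.4563·3.4099 − -1.1115·0.0178 = +8.3955 (running +14.0756)
Area = |Σ|/2 = |14.0756|/2 = 7.0378

Area at t=0.67: 7.0378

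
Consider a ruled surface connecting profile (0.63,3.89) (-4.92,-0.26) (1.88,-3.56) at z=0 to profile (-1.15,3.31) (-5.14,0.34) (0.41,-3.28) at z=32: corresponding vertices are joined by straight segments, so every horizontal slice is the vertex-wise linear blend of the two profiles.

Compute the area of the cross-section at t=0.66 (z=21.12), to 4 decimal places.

Cross-section at t=0.66: each vertex is (1-t)·p0[i] + t·p1[i].
  v1: (1-0.66)·(0.63,3.89) + 0.66·(-1.15,3.31) = (-0.5448,3.5072)
  v2: (1-0.66)·(-4.92,-0.26) + 0.66·(-5.14,0.34) = (-5.0652,0.1360)
  v3: (1-0.66)·(1.88,-3.56) + 0.66·(0.41,-3.28) = (0.9098,-3.3752)
Shoelace sum Σ(x_i·y_{i+1} − x_{i+1}·y_i):
  i=1: -0.5448·0.1360 − -5.0652·3.5072 = +17.6906 (running +17.6906)
  i=2: -5.0652·-3.3752 − 0.9098·0.1360 = +16.9723 (running +34.6629)
  i=3: 0.9098·3.5072 − -0.5448·-3.3752 = +1.3520 (running +36.0149)
Area = |Σ|/2 = |36.0149|/2 = 18.0075

Area at t=0.66: 18.0075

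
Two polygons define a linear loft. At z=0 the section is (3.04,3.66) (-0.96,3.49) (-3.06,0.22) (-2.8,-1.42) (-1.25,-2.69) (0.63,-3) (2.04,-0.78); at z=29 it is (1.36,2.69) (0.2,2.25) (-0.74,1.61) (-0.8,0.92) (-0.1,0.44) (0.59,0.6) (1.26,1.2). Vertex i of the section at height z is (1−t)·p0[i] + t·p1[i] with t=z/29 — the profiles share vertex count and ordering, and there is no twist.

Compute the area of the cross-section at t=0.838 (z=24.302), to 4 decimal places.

Cross-section at t=0.838: each vertex is (1-t)·p0[i] + t·p1[i].
  v1: (1-0.838)·(3.04,3.66) + 0.838·(1.36,2.69) = (1.6322,2.8471)
  v2: (1-0.838)·(-0.96,3.49) + 0.838·(0.2,2.25) = (0.0121,2.4509)
  v3: (1-0.838)·(-3.06,0.22) + 0.838·(-0.74,1.61) = (-1.1158,1.3848)
  v4: (1-0.838)·(-2.8,-1.42) + 0.838·(-0.8,0.92) = (-1.1240,0.5409)
  v5: (1-0.838)·(-1.25,-2.69) + 0.838·(-0.1,0.44) = (-0.2863,-0.0671)
  v6: (1-0.838)·(0.63,-3) + 0.838·(0.59,0.6) = (0.5965,0.0168)
  v7: (1-0.838)·(2.04,-0.78) + 0.838·(1.26,1.2) = (1.3864,0.8792)
Shoelace sum Σ(x_i·y_{i+1} − x_{i+1}·y_i):
  i=1: 1.6322·2.4509 − 0.0121·2.8471 = +3.9658 (running +3.9658)
  i=2: 0.0121·1.3848 − -1.1158·2.4509 = +2.7515 (running +6.7174)
  i=3: -1.1158·0.5409 − -1.1240·1.3848 = +0.9530 (running +7.6703)
  i=4: -1.1240·-0.0671 − -0.2863·0.5409 = +0.2302 (running +7.9006)
  i=5: -0.2863·0.0168 − 0.5965·-0.0671 = +0.0352 (running +7.9357)
  i=6: 0.5965·0.8792 − 1.3864·0.0168 = +0.5012 (running +8.4369)
  i=7: 1.3864·2.8471 − 1.6322·0.8792 = +2.5121 (running +10.9490)
Area = |Σ|/2 = |10.9490|/2 = 5.4745

Area at t=0.838: 5.4745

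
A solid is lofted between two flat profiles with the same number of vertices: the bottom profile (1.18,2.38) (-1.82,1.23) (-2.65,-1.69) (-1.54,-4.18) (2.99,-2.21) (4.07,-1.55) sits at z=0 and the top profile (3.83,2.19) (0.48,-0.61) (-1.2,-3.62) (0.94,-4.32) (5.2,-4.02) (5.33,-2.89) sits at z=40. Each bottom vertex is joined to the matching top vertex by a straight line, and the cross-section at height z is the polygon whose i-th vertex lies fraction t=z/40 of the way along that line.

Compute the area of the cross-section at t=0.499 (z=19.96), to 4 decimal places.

Area at t=0.499: 26.1291

Cross-section at t=0.499: each vertex is (1-t)·p0[i] + t·p1[i].
  v1: (1-0.499)·(1.18,2.38) + 0.499·(3.83,2.19) = (2.5023,2.2852)
  v2: (1-0.499)·(-1.82,1.23) + 0.499·(0.48,-0.61) = (-0.6723,0.3118)
  v3: (1-0.499)·(-2.65,-1.69) + 0.499·(-1.2,-3.62) = (-1.9264,-2.6531)
  v4: (1-0.499)·(-1.54,-4.18) + 0.499·(0.94,-4.32) = (-0.3025,-4.2499)
  v5: (1-0.499)·(2.99,-2.21) + 0.499·(5.2,-4.02) = (4.0928,-3.1132)
  v6: (1-0.499)·(4.07,-1.55) + 0.499·(5.33,-2.89) = (4.6987,-2.2187)
Shoelace sum Σ(x_i·y_{i+1} − x_{i+1}·y_i):
  i=1: 2.5023·0.3118 − -0.6723·2.2852 = +2.3167 (running +2.3167)
  i=2: -0.6723·-2.6531 − -1.9264·0.3118 = +2.3844 (running +4.7011)
  i=3: -1.9264·-4.2499 − -0.3025·-2.6531 = +7.3846 (running +12.0857)
  i=4: -0.3025·-3.1132 − 4.0928·-4.2499 = +18.3355 (running +30.4212)
  i=5: 4.0928·-2.2187 − 4.6987·-3.1132 = +5.5476 (running +35.9687)
  i=6: 4.6987·2.2852 − 2.5023·-2.2187 = +16.2894 (running +52.2581)
Area = |Σ|/2 = |52.2581|/2 = 26.1291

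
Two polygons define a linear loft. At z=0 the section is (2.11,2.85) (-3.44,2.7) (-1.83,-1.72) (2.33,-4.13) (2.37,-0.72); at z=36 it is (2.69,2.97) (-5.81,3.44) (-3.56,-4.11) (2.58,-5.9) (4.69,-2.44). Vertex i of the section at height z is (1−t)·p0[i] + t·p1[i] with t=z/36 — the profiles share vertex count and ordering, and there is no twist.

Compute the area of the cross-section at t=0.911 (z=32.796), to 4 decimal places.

Area at t=0.911: 63.7558

Cross-section at t=0.911: each vertex is (1-t)·p0[i] + t·p1[i].
  v1: (1-0.911)·(2.11,2.85) + 0.911·(2.69,2.97) = (2.6384,2.9593)
  v2: (1-0.911)·(-3.44,2.7) + 0.911·(-5.81,3.44) = (-5.5991,3.3741)
  v3: (1-0.911)·(-1.83,-1.72) + 0.911·(-3.56,-4.11) = (-3.4060,-3.8973)
  v4: (1-0.911)·(2.33,-4.13) + 0.911·(2.58,-5.9) = (2.5578,-5.7425)
  v5: (1-0.911)·(2.37,-0.72) + 0.911·(4.69,-2.44) = (4.4835,-2.2869)
Shoelace sum Σ(x_i·y_{i+1} − x_{i+1}·y_i):
  i=1: 2.6384·3.3741 − -5.5991·2.9593 = +25.4717 (running +25.4717)
  i=2: -5.5991·-3.8973 − -3.4060·3.3741 = +33.3136 (running +58.7853)
  i=3: -3.4060·-5.7425 − 2.5578·-3.8973 = +29.5273 (running +88.3126)
  i=4: 2.5578·-2.2869 − 4.4835·-5.7425 = +19.8971 (running +108.2098)
  i=5: 4.4835·2.9593 − 2.6384·-2.2869 = +19.3019 (running +127.5117)
Area = |Σ|/2 = |127.5117|/2 = 63.7558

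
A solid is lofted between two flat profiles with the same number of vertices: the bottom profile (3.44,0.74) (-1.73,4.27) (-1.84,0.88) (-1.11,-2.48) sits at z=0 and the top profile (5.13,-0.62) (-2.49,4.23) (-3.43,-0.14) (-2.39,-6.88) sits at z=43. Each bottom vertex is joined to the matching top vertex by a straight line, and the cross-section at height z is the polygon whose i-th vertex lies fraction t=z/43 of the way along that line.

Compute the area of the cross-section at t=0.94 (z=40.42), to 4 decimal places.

Area at t=0.94: 45.3335

Cross-section at t=0.94: each vertex is (1-t)·p0[i] + t·p1[i].
  v1: (1-0.94)·(3.44,0.74) + 0.94·(5.13,-0.62) = (5.0286,-0.5384)
  v2: (1-0.94)·(-1.73,4.27) + 0.94·(-2.49,4.23) = (-2.4444,4.2324)
  v3: (1-0.94)·(-1.84,0.88) + 0.94·(-3.43,-0.14) = (-3.3346,-0.0788)
  v4: (1-0.94)·(-1.11,-2.48) + 0.94·(-2.39,-6.88) = (-2.3132,-6.6160)
Shoelace sum Σ(x_i·y_{i+1} − x_{i+1}·y_i):
  i=1: 5.0286·4.2324 − -2.4444·-0.5384 = +19.9670 (running +19.9670)
  i=2: -2.4444·-0.0788 − -3.3346·4.2324 = +14.3060 (running +34.2730)
  i=3: -3.3346·-6.6160 − -2.3132·-0.0788 = +21.8794 (running +56.1524)
  i=4: -2.3132·-0.5384 − 5.0286·-6.6160 = +34.5146 (running +90.6670)
Area = |Σ|/2 = |90.6670|/2 = 45.3335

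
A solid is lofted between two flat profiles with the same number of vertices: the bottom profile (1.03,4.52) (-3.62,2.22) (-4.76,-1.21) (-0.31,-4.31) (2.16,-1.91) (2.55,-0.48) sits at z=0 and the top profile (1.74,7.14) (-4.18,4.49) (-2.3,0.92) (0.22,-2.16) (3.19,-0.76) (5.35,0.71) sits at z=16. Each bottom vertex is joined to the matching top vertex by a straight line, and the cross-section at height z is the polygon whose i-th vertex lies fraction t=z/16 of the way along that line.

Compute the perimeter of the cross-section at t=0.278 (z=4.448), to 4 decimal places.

Perimeter at t=0.278: 24.8634

Cross-section at t=0.278: each vertex is (1-t)·p0[i] + t·p1[i].
  v1: (1-0.278)·(1.03,4.52) + 0.278·(1.74,7.14) = (1.2274,5.2484)
  v2: (1-0.278)·(-3.62,2.22) + 0.278·(-4.18,4.49) = (-3.7757,2.8511)
  v3: (1-0.278)·(-4.76,-1.21) + 0.278·(-2.3,0.92) = (-4.0761,-0.6179)
  v4: (1-0.278)·(-0.31,-4.31) + 0.278·(0.22,-2.16) = (-0.1627,-3.7123)
  v5: (1-0.278)·(2.16,-1.91) + 0.278·(3.19,-0.76) = (2.4463,-1.5903)
  v6: (1-0.278)·(2.55,-0.48) + 0.278·(5.35,0.71) = (3.3284,-0.1492)
Perimeter = Σ |v_{i+1} − v_i|:
  edge 1→2: √(-5.0031² + -2.3973²) = 5.5478 (running 5.5478)
  edge 2→3: √(-0.3004² + -3.4689²) = 3.4819 (running 9.0297)
  edge 3→4: √(3.9135² + -3.0944²) = 4.9891 (running 14.0187)
  edge 4→5: √(2.6090² + 2.1220²) = 3.3630 (running 17.3817)
  edge 5→6: √(0.8821² + 1.4411²) = 1.6896 (running 19.0714)
  edge 6→1: √(-2.1010² + 5.3975²) = 5.7920 (running 24.8634)
Perimeter = 24.8634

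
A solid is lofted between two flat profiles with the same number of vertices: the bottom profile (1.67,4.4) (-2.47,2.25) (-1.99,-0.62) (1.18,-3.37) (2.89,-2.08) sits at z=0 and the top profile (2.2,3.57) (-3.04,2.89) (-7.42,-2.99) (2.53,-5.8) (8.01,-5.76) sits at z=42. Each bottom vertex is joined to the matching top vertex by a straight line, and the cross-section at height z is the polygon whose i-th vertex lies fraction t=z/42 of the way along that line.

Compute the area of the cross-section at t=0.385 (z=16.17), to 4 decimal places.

Cross-section at t=0.385: each vertex is (1-t)·p0[i] + t·p1[i].
  v1: (1-0.385)·(1.67,4.4) + 0.385·(2.2,3.57) = (1.8740,4.0804)
  v2: (1-0.385)·(-2.47,2.25) + 0.385·(-3.04,2.89) = (-2.6894,2.4964)
  v3: (1-0.385)·(-1.99,-0.62) + 0.385·(-7.42,-2.99) = (-4.0805,-1.5325)
  v4: (1-0.385)·(1.18,-3.37) + 0.385·(2.53,-5.8) = (1.6997,-4.3056)
  v5: (1-0.385)·(2.89,-2.08) + 0.385·(8.01,-5.76) = (4.8612,-3.4968)
Shoelace sum Σ(x_i·y_{i+1} − x_{i+1}·y_i):
  i=1: 1.8740·2.4964 − -2.6894·4.0804 = +15.6525 (running +15.6525)
  i=2: -2.6894·-1.5325 − -4.0805·2.4964 = +14.3081 (running +29.9607)
  i=3: -4.0805·-4.3056 − 1.6997·-1.5325 = +20.1738 (running +50.1345)
  i=4: 1.6997·-3.4968 − 4.8612·-4.3056 = +14.9865 (running +65.1209)
  i=5: 4.8612·4.0804 − 1.8740·-3.4968 = +26.3891 (running +91.5100)
Area = |Σ|/2 = |91.5100|/2 = 45.7550

Area at t=0.385: 45.7550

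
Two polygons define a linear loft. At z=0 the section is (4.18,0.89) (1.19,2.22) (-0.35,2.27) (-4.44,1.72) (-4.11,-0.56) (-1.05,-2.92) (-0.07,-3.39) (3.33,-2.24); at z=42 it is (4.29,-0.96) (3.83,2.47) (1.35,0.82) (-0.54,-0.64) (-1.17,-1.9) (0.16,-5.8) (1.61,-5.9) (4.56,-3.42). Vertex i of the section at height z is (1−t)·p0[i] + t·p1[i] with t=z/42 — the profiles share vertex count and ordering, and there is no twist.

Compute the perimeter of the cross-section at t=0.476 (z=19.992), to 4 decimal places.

Cross-section at t=0.476: each vertex is (1-t)·p0[i] + t·p1[i].
  v1: (1-0.476)·(4.18,0.89) + 0.476·(4.29,-0.96) = (4.2324,0.0094)
  v2: (1-0.476)·(1.19,2.22) + 0.476·(3.83,2.47) = (2.4466,2.3390)
  v3: (1-0.476)·(-0.35,2.27) + 0.476·(1.35,0.82) = (0.4592,1.5798)
  v4: (1-0.476)·(-4.44,1.72) + 0.476·(-0.54,-0.64) = (-2.5836,0.5966)
  v5: (1-0.476)·(-4.11,-0.56) + 0.476·(-1.17,-1.9) = (-2.7106,-1.1978)
  v6: (1-0.476)·(-1.05,-2.92) + 0.476·(0.16,-5.8) = (-0.4740,-4.2909)
  v7: (1-0.476)·(-0.07,-3.39) + 0.476·(1.61,-5.9) = (0.7297,-4.5848)
  v8: (1-0.476)·(3.33,-2.24) + 0.476·(4.56,-3.42) = (3.9155,-2.8017)
Perimeter = Σ |v_{i+1} − v_i|:
  edge 1→2: √(-1.7857² + 2.3296²) = 2.9353 (running 2.9353)
  edge 2→3: √(-1.9874² + -0.7592²) = 2.1275 (running 5.0628)
  edge 3→4: √(-3.0428² + -0.9832²) = 3.1977 (running 8.2605)
  edge 4→5: √(-0.1270² + -1.7945²) = 1.7990 (running 10.0594)
  edge 5→6: √(2.2365² + -3.0930²) = 3.8169 (running 13.8764)
  edge 6→7: √(1.2037² + -0.2939²) = 1.2391 (running 15.1154)
  edge 7→8: √(3.1858² + 1.7831²) = 3.6508 (running 18.7663)
  edge 8→1: √(0.3169² + 2.8111²) = 2.8289 (running 21.5952)
Perimeter = 21.5952

Perimeter at t=0.476: 21.5952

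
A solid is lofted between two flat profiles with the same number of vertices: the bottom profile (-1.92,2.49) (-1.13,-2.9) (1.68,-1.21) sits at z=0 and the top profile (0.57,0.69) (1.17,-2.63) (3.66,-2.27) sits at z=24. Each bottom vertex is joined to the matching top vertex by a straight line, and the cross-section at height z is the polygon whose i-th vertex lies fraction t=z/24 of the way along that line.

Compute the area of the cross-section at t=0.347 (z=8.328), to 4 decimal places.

Area at t=0.347: 6.7491

Cross-section at t=0.347: each vertex is (1-t)·p0[i] + t·p1[i].
  v1: (1-0.347)·(-1.92,2.49) + 0.347·(0.57,0.69) = (-1.0560,1.8654)
  v2: (1-0.347)·(-1.13,-2.9) + 0.347·(1.17,-2.63) = (-0.3319,-2.8063)
  v3: (1-0.347)·(1.68,-1.21) + 0.347·(3.66,-2.27) = (2.3671,-1.5778)
Shoelace sum Σ(x_i·y_{i+1} − x_{i+1}·y_i):
  i=1: -1.0560·-2.8063 − -0.3319·1.8654 = +3.5825 (running +3.5825)
  i=2: -0.3319·-1.5778 − 2.3671·-2.8063 = +7.1664 (running +10.7489)
  i=3: 2.3671·1.8654 − -1.0560·-1.5778 = +2.7494 (running +13.4983)
Area = |Σ|/2 = |13.4983|/2 = 6.7491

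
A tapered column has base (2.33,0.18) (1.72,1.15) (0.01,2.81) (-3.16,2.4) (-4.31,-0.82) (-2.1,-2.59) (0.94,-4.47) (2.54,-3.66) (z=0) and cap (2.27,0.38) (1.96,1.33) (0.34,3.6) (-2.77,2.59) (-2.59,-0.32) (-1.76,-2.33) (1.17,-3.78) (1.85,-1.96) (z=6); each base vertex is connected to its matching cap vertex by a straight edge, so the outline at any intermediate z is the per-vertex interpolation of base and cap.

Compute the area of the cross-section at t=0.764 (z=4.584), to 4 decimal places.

Cross-section at t=0.764: each vertex is (1-t)·p0[i] + t·p1[i].
  v1: (1-0.764)·(2.33,0.18) + 0.764·(2.27,0.38) = (2.2842,0.3328)
  v2: (1-0.764)·(1.72,1.15) + 0.764·(1.96,1.33) = (1.9034,1.2875)
  v3: (1-0.764)·(0.01,2.81) + 0.764·(0.34,3.6) = (0.2621,3.4136)
  v4: (1-0.764)·(-3.16,2.4) + 0.764·(-2.77,2.59) = (-2.8620,2.5452)
  v5: (1-0.764)·(-4.31,-0.82) + 0.764·(-2.59,-0.32) = (-2.9959,-0.4380)
  v6: (1-0.764)·(-2.1,-2.59) + 0.764·(-1.76,-2.33) = (-1.8402,-2.3914)
  v7: (1-0.764)·(0.94,-4.47) + 0.764·(1.17,-3.78) = (1.1157,-3.9428)
  v8: (1-0.764)·(2.54,-3.66) + 0.764·(1.85,-1.96) = (2.0128,-2.3612)
Shoelace sum Σ(x_i·y_{i+1} − x_{i+1}·y_i):
  i=1: 2.2842·1.2875 − 1.9034·0.3328 = +2.3075 (running +2.3075)
  i=2: 1.9034·3.4136 − 0.2621·1.2875 = +6.1597 (running +8.4672)
  i=3: 0.2621·2.5452 − -2.8620·3.4136 = +10.4369 (running +18.9041)
  i=4: -2.8620·-0.4380 − -2.9959·2.5452 = +8.8787 (running +27.7828)
  i=5: -2.9959·-2.3914 − -1.8402·-0.4380 = +6.3583 (running +34.1411)
  i=6: -1.8402·-3.9428 − 1.1157·-2.3914 = +9.9239 (running +44.0649)
  i=7: 1.1157·-2.3612 − 2.0128·-3.9428 = +5.3019 (running +49.3668)
  i=8: 2.0128·0.3328 − 2.2842·-2.3612 = +6.0632 (running +55.4300)
Area = |Σ|/2 = |55.4300|/2 = 27.7150

Area at t=0.764: 27.7150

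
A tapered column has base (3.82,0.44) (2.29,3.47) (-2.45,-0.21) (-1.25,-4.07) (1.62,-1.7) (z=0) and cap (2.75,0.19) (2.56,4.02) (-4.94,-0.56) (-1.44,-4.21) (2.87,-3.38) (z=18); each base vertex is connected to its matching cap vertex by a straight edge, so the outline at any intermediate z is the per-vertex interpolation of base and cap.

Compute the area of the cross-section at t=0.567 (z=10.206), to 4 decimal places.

Area at t=0.567: 31.4913

Cross-section at t=0.567: each vertex is (1-t)·p0[i] + t·p1[i].
  v1: (1-0.567)·(3.82,0.44) + 0.567·(2.75,0.19) = (3.2133,0.2983)
  v2: (1-0.567)·(2.29,3.47) + 0.567·(2.56,4.02) = (2.4431,3.7818)
  v3: (1-0.567)·(-2.45,-0.21) + 0.567·(-4.94,-0.56) = (-3.8618,-0.4085)
  v4: (1-0.567)·(-1.25,-4.07) + 0.567·(-1.44,-4.21) = (-1.3577,-4.1494)
  v5: (1-0.567)·(1.62,-1.7) + 0.567·(2.87,-3.38) = (2.3287,-2.6526)
Shoelace sum Σ(x_i·y_{i+1} − x_{i+1}·y_i):
  i=1: 3.2133·3.7818 − 2.4431·0.2983 = +11.4236 (running +11.4236)
  i=2: 2.4431·-0.4085 − -3.8618·3.7818 = +13.6070 (running +25.0306)
  i=3: -3.8618·-4.1494 − -1.3577·-0.4085 = +15.4696 (running +40.5002)
  i=4: -1.3577·-2.6526 − 2.3287·-4.1494 = +13.2643 (running +53.7646)
  i=5: 2.3287·0.2983 − 3.2133·-2.6526 = +9.2180 (running +62.9826)
Area = |Σ|/2 = |62.9826|/2 = 31.4913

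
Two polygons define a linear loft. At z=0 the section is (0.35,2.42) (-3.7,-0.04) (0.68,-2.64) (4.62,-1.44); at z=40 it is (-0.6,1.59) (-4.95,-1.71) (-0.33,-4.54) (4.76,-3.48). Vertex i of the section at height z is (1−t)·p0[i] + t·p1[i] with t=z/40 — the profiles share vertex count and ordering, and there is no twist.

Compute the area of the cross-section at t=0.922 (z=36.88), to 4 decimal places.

Area at t=0.922: 28.7890

Cross-section at t=0.922: each vertex is (1-t)·p0[i] + t·p1[i].
  v1: (1-0.922)·(0.35,2.42) + 0.922·(-0.6,1.59) = (-0.5259,1.6547)
  v2: (1-0.922)·(-3.7,-0.04) + 0.922·(-4.95,-1.71) = (-4.8525,-1.5797)
  v3: (1-0.922)·(0.68,-2.64) + 0.922·(-0.33,-4.54) = (-0.2512,-4.3918)
  v4: (1-0.922)·(4.62,-1.44) + 0.922·(4.76,-3.48) = (4.7491,-3.3209)
Shoelace sum Σ(x_i·y_{i+1} − x_{i+1}·y_i):
  i=1: -0.5259·-1.5797 − -4.8525·1.6547 = +8.8604 (running +8.8604)
  i=2: -4.8525·-4.3918 − -0.2512·-1.5797 = +20.9143 (running +29.7748)
  i=3: -0.2512·-3.3209 − 4.7491·-4.3918 = +21.6913 (running +51.4660)
  i=4: 4.7491·1.6547 − -0.5259·-3.3209 = +6.1120 (running +57.5781)
Area = |Σ|/2 = |57.5781|/2 = 28.7890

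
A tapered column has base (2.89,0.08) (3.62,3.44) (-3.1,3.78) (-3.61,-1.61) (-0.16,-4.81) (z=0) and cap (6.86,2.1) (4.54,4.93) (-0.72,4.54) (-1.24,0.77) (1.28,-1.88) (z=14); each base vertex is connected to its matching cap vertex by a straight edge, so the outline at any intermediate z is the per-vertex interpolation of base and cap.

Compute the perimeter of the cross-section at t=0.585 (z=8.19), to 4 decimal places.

Cross-section at t=0.585: each vertex is (1-t)·p0[i] + t·p1[i].
  v1: (1-0.585)·(2.89,0.08) + 0.585·(6.86,2.1) = (5.2124,1.2617)
  v2: (1-0.585)·(3.62,3.44) + 0.585·(4.54,4.93) = (4.1582,4.3117)
  v3: (1-0.585)·(-3.1,3.78) + 0.585·(-0.72,4.54) = (-1.7077,4.2246)
  v4: (1-0.585)·(-3.61,-1.61) + 0.585·(-1.24,0.77) = (-2.2235,-0.2177)
  v5: (1-0.585)·(-0.16,-4.81) + 0.585·(1.28,-1.88) = (0.6824,-3.0960)
Perimeter = Σ |v_{i+1} − v_i|:
  edge 1→2: √(-1.0542² + 3.0500²) = 3.2270 (running 3.2270)
  edge 2→3: √(-5.8659² + -0.0871²) = 5.8665 (running 9.0936)
  edge 3→4: √(-0.5158² + -4.4423²) = 4.4722 (running 13.5657)
  edge 4→5: √(2.9059² + -2.8782²) = 4.0901 (running 17.6558)
  edge 5→1: √(4.5300² + 4.3576²) = 6.2857 (running 23.9415)
Perimeter = 23.9415

Perimeter at t=0.585: 23.9415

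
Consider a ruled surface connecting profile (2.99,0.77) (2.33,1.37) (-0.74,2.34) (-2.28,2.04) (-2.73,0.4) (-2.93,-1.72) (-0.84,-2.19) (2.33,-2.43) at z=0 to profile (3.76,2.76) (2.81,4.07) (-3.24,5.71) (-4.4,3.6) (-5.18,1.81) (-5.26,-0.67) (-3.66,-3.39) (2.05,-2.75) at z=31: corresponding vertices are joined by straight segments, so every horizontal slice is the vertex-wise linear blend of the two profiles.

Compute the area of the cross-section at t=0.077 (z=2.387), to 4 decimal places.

Area at t=0.077: 24.4294

Cross-section at t=0.077: each vertex is (1-t)·p0[i] + t·p1[i].
  v1: (1-0.077)·(2.99,0.77) + 0.077·(3.76,2.76) = (3.0493,0.9232)
  v2: (1-0.077)·(2.33,1.37) + 0.077·(2.81,4.07) = (2.3670,1.5779)
  v3: (1-0.077)·(-0.74,2.34) + 0.077·(-3.24,5.71) = (-0.9325,2.5995)
  v4: (1-0.077)·(-2.28,2.04) + 0.077·(-4.4,3.6) = (-2.4432,2.1601)
  v5: (1-0.077)·(-2.73,0.4) + 0.077·(-5.18,1.81) = (-2.9186,0.5086)
  v6: (1-0.077)·(-2.93,-1.72) + 0.077·(-5.26,-0.67) = (-3.1094,-1.6392)
  v7: (1-0.077)·(-0.84,-2.19) + 0.077·(-3.66,-3.39) = (-1.0571,-2.2824)
  v8: (1-0.077)·(2.33,-2.43) + 0.077·(2.05,-2.75) = (2.3084,-2.4546)
Shoelace sum Σ(x_i·y_{i+1} − x_{i+1}·y_i):
  i=1: 3.0493·1.5779 − 2.3670·0.9232 = +2.6262 (running +2.6262)
  i=2: 2.3670·2.5995 − -0.9325·1.5779 = +7.6243 (running +10.2505)
  i=3: -0.9325·2.1601 − -2.4432·2.5995 = +4.3369 (running +14.5874)
  i=4: -2.4432·0.5086 − -2.9186·2.1601 = +5.0621 (running +19.6494)
  i=5: -2.9186·-1.6392 − -3.1094·0.5086 = +6.3655 (running +26.0149)
  i=6: -3.1094·-2.2824 − -1.0571·-1.6392 = +5.3641 (running +31.3790)
  i=7: -1.0571·-2.4546 − 2.3084·-2.2824 = +7.8637 (running +39.2427)
  i=8: 2.3084·0.9232 − 3.0493·-2.4546 = +9.6161 (running +48.8588)
Area = |Σ|/2 = |48.8588|/2 = 24.4294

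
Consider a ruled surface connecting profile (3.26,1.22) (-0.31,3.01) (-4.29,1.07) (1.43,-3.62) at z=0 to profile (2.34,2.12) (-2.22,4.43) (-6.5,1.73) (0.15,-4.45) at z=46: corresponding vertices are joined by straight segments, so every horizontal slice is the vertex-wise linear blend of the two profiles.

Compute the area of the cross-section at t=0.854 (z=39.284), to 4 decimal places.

Cross-section at t=0.854: each vertex is (1-t)·p0[i] + t·p1[i].
  v1: (1-0.854)·(3.26,1.22) + 0.854·(2.34,2.12) = (2.4743,1.9886)
  v2: (1-0.854)·(-0.31,3.01) + 0.854·(-2.22,4.43) = (-1.9411,4.2227)
  v3: (1-0.854)·(-4.29,1.07) + 0.854·(-6.5,1.73) = (-6.1773,1.6336)
  v4: (1-0.854)·(1.43,-3.62) + 0.854·(0.15,-4.45) = (0.3369,-4.3288)
Shoelace sum Σ(x_i·y_{i+1} − x_{i+1}·y_i):
  i=1: 2.4743·4.2227 − -1.9411·1.9886 = +14.3084 (running +14.3084)
  i=2: -1.9411·1.6336 − -6.1773·4.2227 = +22.9138 (running +37.2222)
  i=3: -6.1773·-4.3288 − 0.3369·1.6336 = +26.1903 (running +63.4125)
  i=4: 0.3369·1.9886 − 2.4743·-4.3288 = +11.3808 (running +74.7933)
Area = |Σ|/2 = |74.7933|/2 = 37.3966

Area at t=0.854: 37.3966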